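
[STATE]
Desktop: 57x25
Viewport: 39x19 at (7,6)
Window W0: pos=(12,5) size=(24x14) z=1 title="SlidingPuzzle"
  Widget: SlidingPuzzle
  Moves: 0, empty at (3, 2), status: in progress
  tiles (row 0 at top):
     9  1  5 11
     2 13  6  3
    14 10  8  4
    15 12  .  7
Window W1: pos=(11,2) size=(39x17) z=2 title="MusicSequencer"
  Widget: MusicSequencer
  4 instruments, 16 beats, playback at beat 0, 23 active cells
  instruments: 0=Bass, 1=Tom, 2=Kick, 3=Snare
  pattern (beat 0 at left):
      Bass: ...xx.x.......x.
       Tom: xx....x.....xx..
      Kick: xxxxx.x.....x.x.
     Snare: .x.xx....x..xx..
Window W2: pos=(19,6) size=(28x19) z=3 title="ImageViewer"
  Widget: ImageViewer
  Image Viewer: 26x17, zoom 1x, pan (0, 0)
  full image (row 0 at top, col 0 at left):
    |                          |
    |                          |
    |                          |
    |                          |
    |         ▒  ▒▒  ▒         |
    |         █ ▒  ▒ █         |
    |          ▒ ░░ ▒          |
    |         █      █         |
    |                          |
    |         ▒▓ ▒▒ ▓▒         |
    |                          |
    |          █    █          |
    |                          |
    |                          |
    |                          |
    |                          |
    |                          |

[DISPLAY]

    ┃  Bass·┏━━━━━━━━━━━━━━━━━━━━━━━━━━
    ┃   Tom█┃ ImageViewer              
    ┃  Kick█┠──────────────────────────
    ┃ Snare·┃                          
    ┃       ┃                          
    ┃       ┃                          
    ┃       ┃                          
    ┃       ┃         ▒  ▒▒  ▒         
    ┃       ┃         █ ▒  ▒ █         
    ┃       ┃          ▒ ░░ ▒          
    ┃       ┃         █      █         
    ┃       ┃                          
    ┗━━━━━━━┃         ▒▓ ▒▒ ▓▒         
            ┃                          
            ┃          █    █          
            ┃                          
            ┃                          
            ┃                          
            ┗━━━━━━━━━━━━━━━━━━━━━━━━━━


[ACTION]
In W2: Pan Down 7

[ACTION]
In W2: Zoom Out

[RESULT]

    ┃  Bass·┏━━━━━━━━━━━━━━━━━━━━━━━━━━
    ┃   Tom█┃ ImageViewer              
    ┃  Kick█┠──────────────────────────
    ┃ Snare·┃         █      █         
    ┃       ┃                          
    ┃       ┃         ▒▓ ▒▒ ▓▒         
    ┃       ┃                          
    ┃       ┃          █    █          
    ┃       ┃                          
    ┃       ┃                          
    ┃       ┃                          
    ┃       ┃                          
    ┗━━━━━━━┃                          
            ┃                          
            ┃                          
            ┃                          
            ┃                          
            ┃                          
            ┗━━━━━━━━━━━━━━━━━━━━━━━━━━


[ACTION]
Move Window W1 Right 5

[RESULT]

     ┃ Sl┃  ┏━━━━━━━━━━━━━━━━━━━━━━━━━━
     ┠───┃  ┃ ImageViewer              
     ┃┌──┃  ┠──────────────────────────
     ┃│  ┃ S┃         █      █         
     ┃├──┃  ┃                          
     ┃│  ┃  ┃         ▒▓ ▒▒ ▓▒         
     ┃├──┃  ┃                          
     ┃│ 1┃  ┃          █    █          
     ┃├──┃  ┃                          
     ┃│ 1┃  ┃                          
     ┃└──┃  ┃                          
     ┃Mov┃  ┃                          
     ┗━━━┗━━┃                          
            ┃                          
            ┃                          
            ┃                          
            ┃                          
            ┃                          
            ┗━━━━━━━━━━━━━━━━━━━━━━━━━━


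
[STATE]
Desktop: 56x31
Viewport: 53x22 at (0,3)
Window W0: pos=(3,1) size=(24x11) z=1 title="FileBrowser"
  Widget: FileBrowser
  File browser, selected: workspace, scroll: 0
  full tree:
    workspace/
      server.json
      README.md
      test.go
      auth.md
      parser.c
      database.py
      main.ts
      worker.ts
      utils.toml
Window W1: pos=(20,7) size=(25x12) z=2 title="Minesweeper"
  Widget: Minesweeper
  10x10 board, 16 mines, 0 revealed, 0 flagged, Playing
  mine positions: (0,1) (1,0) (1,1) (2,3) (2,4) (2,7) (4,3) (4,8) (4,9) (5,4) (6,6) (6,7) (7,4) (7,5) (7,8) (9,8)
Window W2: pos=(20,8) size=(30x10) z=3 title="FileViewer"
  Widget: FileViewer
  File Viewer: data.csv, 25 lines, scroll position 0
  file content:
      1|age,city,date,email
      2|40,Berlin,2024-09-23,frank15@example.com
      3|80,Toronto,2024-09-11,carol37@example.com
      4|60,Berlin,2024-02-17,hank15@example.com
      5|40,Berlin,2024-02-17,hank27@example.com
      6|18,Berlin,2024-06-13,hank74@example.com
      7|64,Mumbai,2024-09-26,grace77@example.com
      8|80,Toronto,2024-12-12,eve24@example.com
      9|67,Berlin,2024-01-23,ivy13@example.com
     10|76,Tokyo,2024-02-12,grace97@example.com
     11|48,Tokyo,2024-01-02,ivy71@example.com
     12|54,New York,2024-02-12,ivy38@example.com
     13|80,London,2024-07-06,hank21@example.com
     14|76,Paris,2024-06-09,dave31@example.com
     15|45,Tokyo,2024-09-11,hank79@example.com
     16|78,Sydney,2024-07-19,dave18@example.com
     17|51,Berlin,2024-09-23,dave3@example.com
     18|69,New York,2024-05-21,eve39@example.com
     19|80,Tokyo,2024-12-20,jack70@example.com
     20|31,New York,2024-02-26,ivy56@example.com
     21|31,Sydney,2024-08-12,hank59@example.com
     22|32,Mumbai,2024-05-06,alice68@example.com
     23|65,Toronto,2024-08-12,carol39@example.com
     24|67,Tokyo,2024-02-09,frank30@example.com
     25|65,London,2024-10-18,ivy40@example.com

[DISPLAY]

   ┠──────────────────────┨                          
   ┃> [-] workspace/      ┃                          
   ┃    server.json       ┃                          
   ┃    README.md         ┃                          
   ┃    test.go     ┏━━━━━━━━━━━━━━━━━━━━━━━┓        
   ┃    auth.md     ┏━━━━━━━━━━━━━━━━━━━━━━━━━━━━┓   
   ┃    parser.c    ┃ FileViewer                 ┃   
   ┃    database.py ┠────────────────────────────┨   
   ┗━━━━━━━━━━━━━━━━┃age,city,date,email        ▲┃   
                    ┃40,Berlin,2024-09-23,frank1█┃   
                    ┃80,Toronto,2024-09-11,carol░┃   
                    ┃60,Berlin,2024-02-17,hank15░┃   
                    ┃40,Berlin,2024-02-17,hank27░┃   
                    ┃18,Berlin,2024-06-13,hank74▼┃   
                    ┗━━━━━━━━━━━━━━━━━━━━━━━━━━━━┛   
                    ┗━━━━━━━━━━━━━━━━━━━━━━━┛        
                                                     
                                                     
                                                     
                                                     
                                                     
                                                     


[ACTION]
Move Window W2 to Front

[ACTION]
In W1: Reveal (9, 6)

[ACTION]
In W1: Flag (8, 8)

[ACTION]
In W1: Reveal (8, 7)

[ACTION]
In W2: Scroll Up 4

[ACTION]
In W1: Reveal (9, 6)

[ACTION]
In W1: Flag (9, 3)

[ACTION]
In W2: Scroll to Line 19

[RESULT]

   ┠──────────────────────┨                          
   ┃> [-] workspace/      ┃                          
   ┃    server.json       ┃                          
   ┃    README.md         ┃                          
   ┃    test.go     ┏━━━━━━━━━━━━━━━━━━━━━━━┓        
   ┃    auth.md     ┏━━━━━━━━━━━━━━━━━━━━━━━━━━━━┓   
   ┃    parser.c    ┃ FileViewer                 ┃   
   ┃    database.py ┠────────────────────────────┨   
   ┗━━━━━━━━━━━━━━━━┃80,Tokyo,2024-12-20,jack70@▲┃   
                    ┃31,New York,2024-02-26,ivy5░┃   
                    ┃31,Sydney,2024-08-12,hank59░┃   
                    ┃32,Mumbai,2024-05-06,alice6░┃   
                    ┃65,Toronto,2024-08-12,carol█┃   
                    ┃67,Tokyo,2024-02-09,frank30▼┃   
                    ┗━━━━━━━━━━━━━━━━━━━━━━━━━━━━┛   
                    ┗━━━━━━━━━━━━━━━━━━━━━━━┛        
                                                     
                                                     
                                                     
                                                     
                                                     
                                                     


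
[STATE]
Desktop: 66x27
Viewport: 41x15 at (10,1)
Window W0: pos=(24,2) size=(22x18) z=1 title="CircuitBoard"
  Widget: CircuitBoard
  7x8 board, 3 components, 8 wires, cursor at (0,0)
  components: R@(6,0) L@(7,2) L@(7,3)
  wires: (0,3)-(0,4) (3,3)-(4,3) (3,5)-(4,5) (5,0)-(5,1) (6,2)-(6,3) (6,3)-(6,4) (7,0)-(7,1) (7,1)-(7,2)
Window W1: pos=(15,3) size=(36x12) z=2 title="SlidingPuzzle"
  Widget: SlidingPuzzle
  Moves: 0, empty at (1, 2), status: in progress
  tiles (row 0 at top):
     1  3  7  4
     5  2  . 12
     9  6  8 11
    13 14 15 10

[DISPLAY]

                                         
              ┏━━━━━━━━━━━━━━━━━━━━┓     
     ┏━━━━━━━━━━━━━━━━━━━━━━━━━━━━━━━━━━┓
     ┃ SlidingPuzzle                    ┃
     ┠──────────────────────────────────┨
     ┃┌────┬────┬────┬────┐             ┃
     ┃│  1 │  3 │  7 │  4 │             ┃
     ┃├────┼────┼────┼────┤             ┃
     ┃│  5 │  2 │    │ 12 │             ┃
     ┃├────┼────┼────┼────┤             ┃
     ┃│  9 │  6 │  8 │ 11 │             ┃
     ┃├────┼────┼────┼────┤             ┃
     ┃│ 13 │ 14 │ 15 │ 10 │             ┃
     ┗━━━━━━━━━━━━━━━━━━━━━━━━━━━━━━━━━━┛
              ┃                    ┃     


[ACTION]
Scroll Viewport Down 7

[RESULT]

     ┃├────┼────┼────┼────┤             ┃
     ┃│  5 │  2 │    │ 12 │             ┃
     ┃├────┼────┼────┼────┤             ┃
     ┃│  9 │  6 │  8 │ 11 │             ┃
     ┃├────┼────┼────┼────┤             ┃
     ┃│ 13 │ 14 │ 15 │ 10 │             ┃
     ┗━━━━━━━━━━━━━━━━━━━━━━━━━━━━━━━━━━┛
              ┃                    ┃     
              ┃5   · ─ ·           ┃     
              ┃                    ┃     
              ┃6   R       · ─ · ─ ┃     
              ┗━━━━━━━━━━━━━━━━━━━━┛     
                                         
                                         
                                         


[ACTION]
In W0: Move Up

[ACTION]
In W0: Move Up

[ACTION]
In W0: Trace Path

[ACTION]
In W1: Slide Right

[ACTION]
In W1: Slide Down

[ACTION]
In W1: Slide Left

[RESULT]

     ┃├────┼────┼────┼────┤             ┃
     ┃│  5 │  3 │  2 │ 12 │             ┃
     ┃├────┼────┼────┼────┤             ┃
     ┃│  9 │  6 │  8 │ 11 │             ┃
     ┃├────┼────┼────┼────┤             ┃
     ┃│ 13 │ 14 │ 15 │ 10 │             ┃
     ┗━━━━━━━━━━━━━━━━━━━━━━━━━━━━━━━━━━┛
              ┃                    ┃     
              ┃5   · ─ ·           ┃     
              ┃                    ┃     
              ┃6   R       · ─ · ─ ┃     
              ┗━━━━━━━━━━━━━━━━━━━━┛     
                                         
                                         
                                         


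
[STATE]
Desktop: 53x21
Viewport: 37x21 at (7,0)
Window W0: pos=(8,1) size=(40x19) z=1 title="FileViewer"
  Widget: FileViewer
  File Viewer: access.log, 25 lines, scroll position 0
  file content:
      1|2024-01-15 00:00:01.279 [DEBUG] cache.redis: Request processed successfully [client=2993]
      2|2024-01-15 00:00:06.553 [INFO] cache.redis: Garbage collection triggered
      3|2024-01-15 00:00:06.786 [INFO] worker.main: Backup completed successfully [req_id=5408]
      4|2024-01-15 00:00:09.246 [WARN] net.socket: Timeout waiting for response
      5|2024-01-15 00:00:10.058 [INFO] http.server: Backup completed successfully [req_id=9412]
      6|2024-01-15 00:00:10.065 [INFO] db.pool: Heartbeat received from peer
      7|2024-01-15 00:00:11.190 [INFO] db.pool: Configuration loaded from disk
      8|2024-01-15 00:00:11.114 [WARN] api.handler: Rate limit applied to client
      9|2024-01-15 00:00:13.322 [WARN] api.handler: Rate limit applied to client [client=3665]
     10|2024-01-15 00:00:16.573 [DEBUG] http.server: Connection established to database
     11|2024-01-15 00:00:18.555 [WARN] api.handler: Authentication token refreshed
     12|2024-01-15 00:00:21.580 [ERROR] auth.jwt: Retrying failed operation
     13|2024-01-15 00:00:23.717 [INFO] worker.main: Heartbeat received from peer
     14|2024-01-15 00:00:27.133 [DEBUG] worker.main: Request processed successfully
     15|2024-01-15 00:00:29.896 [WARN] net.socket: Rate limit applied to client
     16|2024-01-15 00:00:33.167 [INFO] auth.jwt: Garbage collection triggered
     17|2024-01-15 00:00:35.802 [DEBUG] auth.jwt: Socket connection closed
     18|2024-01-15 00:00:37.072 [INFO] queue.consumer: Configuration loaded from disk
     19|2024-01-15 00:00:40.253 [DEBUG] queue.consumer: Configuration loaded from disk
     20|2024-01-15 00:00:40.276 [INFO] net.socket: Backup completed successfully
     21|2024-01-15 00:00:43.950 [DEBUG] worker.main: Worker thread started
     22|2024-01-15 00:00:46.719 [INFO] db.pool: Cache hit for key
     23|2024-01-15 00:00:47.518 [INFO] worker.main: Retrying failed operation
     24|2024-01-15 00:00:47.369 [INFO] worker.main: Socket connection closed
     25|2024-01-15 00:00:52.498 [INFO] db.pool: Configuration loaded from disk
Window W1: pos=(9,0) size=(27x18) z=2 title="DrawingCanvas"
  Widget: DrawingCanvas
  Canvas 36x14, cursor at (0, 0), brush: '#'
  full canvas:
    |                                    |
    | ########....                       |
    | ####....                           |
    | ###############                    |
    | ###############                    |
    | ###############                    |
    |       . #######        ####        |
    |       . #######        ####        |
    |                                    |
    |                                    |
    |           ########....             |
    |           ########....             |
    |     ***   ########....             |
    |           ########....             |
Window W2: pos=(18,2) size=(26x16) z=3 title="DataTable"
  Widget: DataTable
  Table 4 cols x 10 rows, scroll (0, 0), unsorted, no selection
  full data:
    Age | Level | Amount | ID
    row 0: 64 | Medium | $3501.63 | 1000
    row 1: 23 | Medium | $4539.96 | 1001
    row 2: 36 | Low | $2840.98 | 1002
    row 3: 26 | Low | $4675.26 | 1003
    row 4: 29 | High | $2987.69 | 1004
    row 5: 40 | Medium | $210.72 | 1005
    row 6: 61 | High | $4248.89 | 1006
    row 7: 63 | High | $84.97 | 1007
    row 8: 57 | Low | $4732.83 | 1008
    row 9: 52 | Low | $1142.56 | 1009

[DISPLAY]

  ┏━━━━━━━━━━━━━━━━━━━━━━━━━┓        
 ┏┃ DrawingCanvas           ┃━━━━━━━━
 ┃┠────────┏━━━━━━━━━━━━━━━━━━━━━━━━┓
 ┠┃+       ┃ DataTable              ┃
 ┃┃ #######┠────────────────────────┨
 ┃┃ ####...┃Age│Level │Amount  │ID  ┃
 ┃┃ #######┃───┼──────┼────────┼────┃
 ┃┃ #######┃64 │Medium│$3501.63│1000┃
 ┃┃ #######┃23 │Medium│$4539.96│1001┃
 ┃┃       .┃36 │Low   │$2840.98│1002┃
 ┃┃       .┃26 │Low   │$4675.26│1003┃
 ┃┃        ┃29 │High  │$2987.69│1004┃
 ┃┃        ┃40 │Medium│$210.72 │1005┃
 ┃┃        ┃61 │High  │$4248.89│1006┃
 ┃┃        ┃63 │High  │$84.97  │1007┃
 ┃┃     ***┃57 │Low   │$4732.83│1008┃
 ┃┃        ┃52 │Low   │$1142.56│1009┃
 ┃┗━━━━━━━━┗━━━━━━━━━━━━━━━━━━━━━━━━┛
 ┃2024-01-15 00:00:29.896 [WARN] net.
 ┗━━━━━━━━━━━━━━━━━━━━━━━━━━━━━━━━━━━
                                     


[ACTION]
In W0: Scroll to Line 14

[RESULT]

  ┏━━━━━━━━━━━━━━━━━━━━━━━━━┓        
 ┏┃ DrawingCanvas           ┃━━━━━━━━
 ┃┠────────┏━━━━━━━━━━━━━━━━━━━━━━━━┓
 ┠┃+       ┃ DataTable              ┃
 ┃┃ #######┠────────────────────────┨
 ┃┃ ####...┃Age│Level │Amount  │ID  ┃
 ┃┃ #######┃───┼──────┼────────┼────┃
 ┃┃ #######┃64 │Medium│$3501.63│1000┃
 ┃┃ #######┃23 │Medium│$4539.96│1001┃
 ┃┃       .┃36 │Low   │$2840.98│1002┃
 ┃┃       .┃26 │Low   │$4675.26│1003┃
 ┃┃        ┃29 │High  │$2987.69│1004┃
 ┃┃        ┃40 │Medium│$210.72 │1005┃
 ┃┃        ┃61 │High  │$4248.89│1006┃
 ┃┃        ┃63 │High  │$84.97  │1007┃
 ┃┃     ***┃57 │Low   │$4732.83│1008┃
 ┃┃        ┃52 │Low   │$1142.56│1009┃
 ┃┗━━━━━━━━┗━━━━━━━━━━━━━━━━━━━━━━━━┛
 ┃2024-01-15 00:00:52.498 [INFO] db.p
 ┗━━━━━━━━━━━━━━━━━━━━━━━━━━━━━━━━━━━
                                     


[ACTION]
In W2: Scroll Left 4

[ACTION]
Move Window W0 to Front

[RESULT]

  ┏━━━━━━━━━━━━━━━━━━━━━━━━━┓        
 ┏━━━━━━━━━━━━━━━━━━━━━━━━━━━━━━━━━━━
 ┃ FileViewer                        
 ┠───────────────────────────────────
 ┃2024-01-15 00:00:18.555 [WARN] api.
 ┃2024-01-15 00:00:21.580 [ERROR] aut
 ┃2024-01-15 00:00:23.717 [INFO] work
 ┃2024-01-15 00:00:27.133 [DEBUG] wor
 ┃2024-01-15 00:00:29.896 [WARN] net.
 ┃2024-01-15 00:00:33.167 [INFO] auth
 ┃2024-01-15 00:00:35.802 [DEBUG] aut
 ┃2024-01-15 00:00:37.072 [INFO] queu
 ┃2024-01-15 00:00:40.253 [DEBUG] que
 ┃2024-01-15 00:00:40.276 [INFO] net.
 ┃2024-01-15 00:00:43.950 [DEBUG] wor
 ┃2024-01-15 00:00:46.719 [INFO] db.p
 ┃2024-01-15 00:00:47.518 [INFO] work
 ┃2024-01-15 00:00:47.369 [INFO] work
 ┃2024-01-15 00:00:52.498 [INFO] db.p
 ┗━━━━━━━━━━━━━━━━━━━━━━━━━━━━━━━━━━━
                                     


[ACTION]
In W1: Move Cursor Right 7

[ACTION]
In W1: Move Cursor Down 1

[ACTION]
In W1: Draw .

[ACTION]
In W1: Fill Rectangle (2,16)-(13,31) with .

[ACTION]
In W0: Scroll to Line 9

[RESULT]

  ┏━━━━━━━━━━━━━━━━━━━━━━━━━┓        
 ┏━━━━━━━━━━━━━━━━━━━━━━━━━━━━━━━━━━━
 ┃ FileViewer                        
 ┠───────────────────────────────────
 ┃2024-01-15 00:00:13.322 [WARN] api.
 ┃2024-01-15 00:00:16.573 [DEBUG] htt
 ┃2024-01-15 00:00:18.555 [WARN] api.
 ┃2024-01-15 00:00:21.580 [ERROR] aut
 ┃2024-01-15 00:00:23.717 [INFO] work
 ┃2024-01-15 00:00:27.133 [DEBUG] wor
 ┃2024-01-15 00:00:29.896 [WARN] net.
 ┃2024-01-15 00:00:33.167 [INFO] auth
 ┃2024-01-15 00:00:35.802 [DEBUG] aut
 ┃2024-01-15 00:00:37.072 [INFO] queu
 ┃2024-01-15 00:00:40.253 [DEBUG] que
 ┃2024-01-15 00:00:40.276 [INFO] net.
 ┃2024-01-15 00:00:43.950 [DEBUG] wor
 ┃2024-01-15 00:00:46.719 [INFO] db.p
 ┃2024-01-15 00:00:47.518 [INFO] work
 ┗━━━━━━━━━━━━━━━━━━━━━━━━━━━━━━━━━━━
                                     


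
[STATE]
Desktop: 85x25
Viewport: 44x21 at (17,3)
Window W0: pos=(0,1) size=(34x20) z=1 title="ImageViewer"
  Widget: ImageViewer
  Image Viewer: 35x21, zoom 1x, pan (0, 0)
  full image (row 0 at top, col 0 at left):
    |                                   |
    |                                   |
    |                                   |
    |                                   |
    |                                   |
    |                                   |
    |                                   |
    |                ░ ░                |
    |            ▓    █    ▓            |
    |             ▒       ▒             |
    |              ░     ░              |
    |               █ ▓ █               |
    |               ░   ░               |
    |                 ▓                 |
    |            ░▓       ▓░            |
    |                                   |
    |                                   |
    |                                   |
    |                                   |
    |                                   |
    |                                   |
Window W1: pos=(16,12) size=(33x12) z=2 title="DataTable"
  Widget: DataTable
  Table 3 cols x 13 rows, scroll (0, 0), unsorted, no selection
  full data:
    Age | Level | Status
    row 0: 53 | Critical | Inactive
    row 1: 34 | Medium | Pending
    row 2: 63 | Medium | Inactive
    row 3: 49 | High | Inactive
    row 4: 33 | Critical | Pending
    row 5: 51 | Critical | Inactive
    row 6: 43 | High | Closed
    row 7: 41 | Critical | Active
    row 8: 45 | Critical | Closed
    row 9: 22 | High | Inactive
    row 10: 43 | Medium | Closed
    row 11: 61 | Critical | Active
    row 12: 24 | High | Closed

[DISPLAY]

────────────────┨                           
                ┃                           
                ┃                           
                ┃                           
                ┃                           
                ┃                           
                ┃                           
                ┃                           
░ ░             ┃                           
━━━━━━━━━━━━━━━━━━━━━━━━━━━━━━━┓            
 DataTable                     ┃            
───────────────────────────────┨            
Age│Level   │Status            ┃            
───┼────────┼────────          ┃            
53 │Critical│Inactive          ┃            
34 │Medium  │Pending           ┃            
63 │Medium  │Inactive          ┃            
49 │High    │Inactive          ┃            
33 │Critical│Pending           ┃            
51 │Critical│Inactive          ┃            
━━━━━━━━━━━━━━━━━━━━━━━━━━━━━━━┛            


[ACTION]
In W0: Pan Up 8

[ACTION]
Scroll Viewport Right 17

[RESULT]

                                            
                                            
                                            
                                            
                                            
                                            
                                            
                                            
                                            
━━━━━━━━━━━━━━┓                             
              ┃                             
──────────────┨                             
us            ┃                             
────          ┃                             
tive          ┃                             
ing           ┃                             
tive          ┃                             
tive          ┃                             
ing           ┃                             
tive          ┃                             
━━━━━━━━━━━━━━┛                             


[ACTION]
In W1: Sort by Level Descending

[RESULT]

                                            
                                            
                                            
                                            
                                            
                                            
                                            
                                            
                                            
━━━━━━━━━━━━━━┓                             
              ┃                             
──────────────┨                             
us            ┃                             
────          ┃                             
ing           ┃                             
tive          ┃                             
ed            ┃                             
tive          ┃                             
ed            ┃                             
tive          ┃                             
━━━━━━━━━━━━━━┛                             


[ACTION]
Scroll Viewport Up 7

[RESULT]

                                            
                                            
                                            
                                            
                                            
                                            
                                            
                                            
                                            
                                            
                                            
                                            
━━━━━━━━━━━━━━┓                             
              ┃                             
──────────────┨                             
us            ┃                             
────          ┃                             
ing           ┃                             
tive          ┃                             
ed            ┃                             
tive          ┃                             


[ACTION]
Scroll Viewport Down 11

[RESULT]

                                            
                                            
                                            
                                            
                                            
                                            
                                            
                                            
━━━━━━━━━━━━━━┓                             
              ┃                             
──────────────┨                             
us            ┃                             
────          ┃                             
ing           ┃                             
tive          ┃                             
ed            ┃                             
tive          ┃                             
ed            ┃                             
tive          ┃                             
━━━━━━━━━━━━━━┛                             
                                            


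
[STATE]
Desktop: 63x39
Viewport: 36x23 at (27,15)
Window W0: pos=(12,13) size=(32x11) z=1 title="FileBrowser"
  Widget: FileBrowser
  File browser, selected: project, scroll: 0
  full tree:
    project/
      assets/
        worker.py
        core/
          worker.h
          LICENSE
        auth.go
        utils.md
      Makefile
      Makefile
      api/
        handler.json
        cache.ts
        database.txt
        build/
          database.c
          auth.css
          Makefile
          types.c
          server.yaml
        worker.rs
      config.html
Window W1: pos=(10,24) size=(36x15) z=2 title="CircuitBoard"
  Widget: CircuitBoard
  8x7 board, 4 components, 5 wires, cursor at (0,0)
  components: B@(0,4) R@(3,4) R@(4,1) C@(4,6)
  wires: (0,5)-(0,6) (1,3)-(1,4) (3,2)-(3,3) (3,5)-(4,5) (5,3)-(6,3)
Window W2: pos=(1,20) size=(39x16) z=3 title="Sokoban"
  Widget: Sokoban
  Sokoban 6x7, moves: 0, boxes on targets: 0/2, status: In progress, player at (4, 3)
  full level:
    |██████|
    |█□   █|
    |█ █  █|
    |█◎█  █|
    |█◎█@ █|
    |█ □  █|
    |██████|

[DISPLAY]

────────────────┨                   
                ┃                   
/               ┃                   
                ┃                   
                ┃                   
━━━━━━━━━━━━┓   ┃                   
            ┃   ┃                   
────────────┨   ┃                   
            ┃━━━┛                   
            ┃━━━━━┓                 
            ┃     ┃                 
            ┃─────┨                 
            ┃     ┃                 
            ┃     ┃                 
            ┃     ┃                 
            ┃     ┃                 
            ┃     ┃                 
            ┃     ┃                 
            ┃     ┃                 
            ┃     ┃                 
━━━━━━━━━━━━┛     ┃                 
        ·   C     ┃                 
                  ┃                 


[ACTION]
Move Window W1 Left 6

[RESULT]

────────────────┨                   
                ┃                   
/               ┃                   
                ┃                   
                ┃                   
━━━━━━━━━━━━┓   ┃                   
            ┃   ┃                   
────────────┨   ┃                   
            ┃━━━┛                   
            ┃                       
            ┃                       
            ┃                       
            ┃                       
            ┃                       
            ┃                       
            ┃                       
            ┃                       
            ┃                       
            ┃                       
            ┃                       
━━━━━━━━━━━━┛                       
  ·   C     ┃                       
            ┃                       


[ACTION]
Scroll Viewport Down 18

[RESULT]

                ┃                   
/               ┃                   
                ┃                   
                ┃                   
━━━━━━━━━━━━┓   ┃                   
            ┃   ┃                   
────────────┨   ┃                   
            ┃━━━┛                   
            ┃                       
            ┃                       
            ┃                       
            ┃                       
            ┃                       
            ┃                       
            ┃                       
            ┃                       
            ┃                       
            ┃                       
            ┃                       
━━━━━━━━━━━━┛                       
  ·   C     ┃                       
            ┃                       
━━━━━━━━━━━━┛                       


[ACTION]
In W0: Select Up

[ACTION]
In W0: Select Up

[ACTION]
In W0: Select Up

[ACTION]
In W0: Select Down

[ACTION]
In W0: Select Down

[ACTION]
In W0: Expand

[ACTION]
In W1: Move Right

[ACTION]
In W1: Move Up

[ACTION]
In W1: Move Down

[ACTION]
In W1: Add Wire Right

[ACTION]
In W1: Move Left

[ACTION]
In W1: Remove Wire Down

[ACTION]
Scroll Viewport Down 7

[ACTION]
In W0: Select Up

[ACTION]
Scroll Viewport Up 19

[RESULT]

                                    
                                    
                                    
                                    
                                    
                                    
                                    
                                    
                                    
                                    
                                    
                                    
                                    
━━━━━━━━━━━━━━━━┓                   
                ┃                   
────────────────┨                   
                ┃                   
/               ┃                   
                ┃                   
                ┃                   
━━━━━━━━━━━━┓   ┃                   
            ┃   ┃                   
────────────┨   ┃                   


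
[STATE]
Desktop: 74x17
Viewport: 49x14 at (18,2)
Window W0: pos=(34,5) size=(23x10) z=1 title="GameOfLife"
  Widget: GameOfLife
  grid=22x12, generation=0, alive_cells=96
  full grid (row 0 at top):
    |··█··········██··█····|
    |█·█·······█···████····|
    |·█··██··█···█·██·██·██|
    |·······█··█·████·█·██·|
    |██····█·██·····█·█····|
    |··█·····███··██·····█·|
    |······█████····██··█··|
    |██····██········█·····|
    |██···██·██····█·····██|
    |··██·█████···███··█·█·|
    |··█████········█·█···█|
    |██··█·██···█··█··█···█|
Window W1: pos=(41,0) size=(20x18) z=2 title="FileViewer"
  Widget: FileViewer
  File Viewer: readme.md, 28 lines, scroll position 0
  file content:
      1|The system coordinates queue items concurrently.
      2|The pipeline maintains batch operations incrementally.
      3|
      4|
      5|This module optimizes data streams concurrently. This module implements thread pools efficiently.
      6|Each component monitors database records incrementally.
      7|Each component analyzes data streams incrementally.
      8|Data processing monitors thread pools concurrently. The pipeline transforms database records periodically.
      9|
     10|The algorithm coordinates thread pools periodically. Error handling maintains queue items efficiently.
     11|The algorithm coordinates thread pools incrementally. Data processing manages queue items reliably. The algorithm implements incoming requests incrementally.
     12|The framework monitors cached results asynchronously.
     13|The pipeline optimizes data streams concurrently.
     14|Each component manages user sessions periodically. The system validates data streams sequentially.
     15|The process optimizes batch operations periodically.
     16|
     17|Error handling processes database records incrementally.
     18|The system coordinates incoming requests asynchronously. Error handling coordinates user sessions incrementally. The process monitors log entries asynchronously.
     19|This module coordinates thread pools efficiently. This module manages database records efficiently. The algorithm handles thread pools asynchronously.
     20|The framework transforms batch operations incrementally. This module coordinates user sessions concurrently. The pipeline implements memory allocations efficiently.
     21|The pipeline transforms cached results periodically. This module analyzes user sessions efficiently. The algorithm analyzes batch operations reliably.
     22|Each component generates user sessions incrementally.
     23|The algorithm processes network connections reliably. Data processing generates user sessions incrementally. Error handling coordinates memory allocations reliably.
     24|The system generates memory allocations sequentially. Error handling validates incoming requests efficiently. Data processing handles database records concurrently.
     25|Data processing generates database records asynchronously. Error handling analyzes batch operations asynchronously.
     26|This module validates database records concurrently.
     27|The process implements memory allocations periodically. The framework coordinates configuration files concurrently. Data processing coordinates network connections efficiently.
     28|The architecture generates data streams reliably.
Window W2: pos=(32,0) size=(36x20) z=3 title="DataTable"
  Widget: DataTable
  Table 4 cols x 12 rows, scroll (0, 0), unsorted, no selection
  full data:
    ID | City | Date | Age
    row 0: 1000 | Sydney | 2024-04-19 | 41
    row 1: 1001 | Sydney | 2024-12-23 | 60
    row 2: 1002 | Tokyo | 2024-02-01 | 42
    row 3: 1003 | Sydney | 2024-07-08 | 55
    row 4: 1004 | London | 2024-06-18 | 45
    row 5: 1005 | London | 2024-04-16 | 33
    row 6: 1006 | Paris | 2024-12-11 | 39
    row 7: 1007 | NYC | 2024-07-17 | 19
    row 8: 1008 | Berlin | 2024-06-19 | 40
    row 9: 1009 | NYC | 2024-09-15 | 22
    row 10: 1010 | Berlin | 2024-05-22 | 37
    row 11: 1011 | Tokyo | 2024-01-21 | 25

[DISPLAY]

              ┠──────────────────────────────────
              ┃ID  │City  │Date      │Age        
              ┃────┼──────┼──────────┼───        
              ┃1000│Sydney│2024-04-19│41         
              ┃1001│Sydney│2024-12-23│60         
              ┃1002│Tokyo │2024-02-01│42         
              ┃1003│Sydney│2024-07-08│55         
              ┃1004│London│2024-06-18│45         
              ┃1005│London│2024-04-16│33         
              ┃1006│Paris │2024-12-11│39         
              ┃1007│NYC   │2024-07-17│19         
              ┃1008│Berlin│2024-06-19│40         
              ┃1009│NYC   │2024-09-15│22         
              ┃1010│Berlin│2024-05-22│37         


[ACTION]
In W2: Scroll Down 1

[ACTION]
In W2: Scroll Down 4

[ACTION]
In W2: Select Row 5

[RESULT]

              ┠──────────────────────────────────
              ┃ID  │City  │Date      │Age        
              ┃────┼──────┼──────────┼───        
              ┃1000│Sydney│2024-04-19│41         
              ┃1001│Sydney│2024-12-23│60         
              ┃1002│Tokyo │2024-02-01│42         
              ┃1003│Sydney│2024-07-08│55         
              ┃1004│London│2024-06-18│45         
              ┃>005│London│2024-04-16│33         
              ┃1006│Paris │2024-12-11│39         
              ┃1007│NYC   │2024-07-17│19         
              ┃1008│Berlin│2024-06-19│40         
              ┃1009│NYC   │2024-09-15│22         
              ┃1010│Berlin│2024-05-22│37         


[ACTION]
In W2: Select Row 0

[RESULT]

              ┠──────────────────────────────────
              ┃ID  │City  │Date      │Age        
              ┃────┼──────┼──────────┼───        
              ┃>000│Sydney│2024-04-19│41         
              ┃1001│Sydney│2024-12-23│60         
              ┃1002│Tokyo │2024-02-01│42         
              ┃1003│Sydney│2024-07-08│55         
              ┃1004│London│2024-06-18│45         
              ┃1005│London│2024-04-16│33         
              ┃1006│Paris │2024-12-11│39         
              ┃1007│NYC   │2024-07-17│19         
              ┃1008│Berlin│2024-06-19│40         
              ┃1009│NYC   │2024-09-15│22         
              ┃1010│Berlin│2024-05-22│37         
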